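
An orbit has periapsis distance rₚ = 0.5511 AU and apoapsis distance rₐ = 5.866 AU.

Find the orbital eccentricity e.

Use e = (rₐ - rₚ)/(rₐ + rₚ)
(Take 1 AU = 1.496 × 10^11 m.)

Convert to SI: rₚ = 0.5511 AU = 8.24446e+10 m; rₐ = 5.866 AU = 8.77554e+11 m.
e = (rₐ − rₚ) / (rₐ + rₚ).
e = (8.77554e+11 − 8.24446e+10) / (8.77554e+11 + 8.24446e+10) = 7.95109e+11 / 9.59998e+11 ≈ 0.8282.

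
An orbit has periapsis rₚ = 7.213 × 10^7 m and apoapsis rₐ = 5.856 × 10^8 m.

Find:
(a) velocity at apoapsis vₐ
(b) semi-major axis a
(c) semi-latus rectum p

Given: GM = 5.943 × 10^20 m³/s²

(a) With a = (rₚ + rₐ)/2 = 3.28865e+08 m, vₐ = √(GM (2/rₐ − 1/a)) = √(5.943e+20 · (2/5.856e+08 − 1/3.28865e+08)) m/s ≈ 4.718e+05 m/s
(b) a = (rₚ + rₐ)/2 = (7.213e+07 + 5.856e+08)/2 ≈ 3.289e+08 m
(c) From a = (rₚ + rₐ)/2 = 3.28865e+08 m and e = (rₐ − rₚ)/(rₐ + rₚ) = 0.78067, p = a(1 − e²) = 3.28865e+08 · (1 − (0.78067)²) ≈ 1.284e+08 m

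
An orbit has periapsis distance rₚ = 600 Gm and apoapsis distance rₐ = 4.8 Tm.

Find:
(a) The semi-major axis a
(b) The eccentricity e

Convert to SI: rₚ = 600 Gm = 6e+11 m; rₐ = 4.8 Tm = 4.8e+12 m.
(a) a = (rₚ + rₐ) / 2 = (6e+11 + 4.8e+12) / 2 ≈ 2.7e+12 m = 2.7 Tm.
(b) e = (rₐ − rₚ) / (rₐ + rₚ) = (4.8e+12 − 6e+11) / (4.8e+12 + 6e+11) ≈ 0.7778.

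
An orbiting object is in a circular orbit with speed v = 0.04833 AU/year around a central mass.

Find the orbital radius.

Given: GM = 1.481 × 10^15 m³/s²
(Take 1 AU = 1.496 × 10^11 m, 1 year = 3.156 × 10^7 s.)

Convert to SI: v = 0.04833 AU/year = 229.093 m/s.
For a circular orbit, v² = GM / r, so r = GM / v².
r = 1.481e+15 / (229.093)² m ≈ 2.822e+10 m = 0.1886 AU.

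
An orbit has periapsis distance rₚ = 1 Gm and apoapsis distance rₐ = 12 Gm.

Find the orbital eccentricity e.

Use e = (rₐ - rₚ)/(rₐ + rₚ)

Convert to SI: rₚ = 1 Gm = 1e+09 m; rₐ = 12 Gm = 1.2e+10 m.
e = (rₐ − rₚ) / (rₐ + rₚ).
e = (1.2e+10 − 1e+09) / (1.2e+10 + 1e+09) = 1.1e+10 / 1.3e+10 ≈ 0.8462.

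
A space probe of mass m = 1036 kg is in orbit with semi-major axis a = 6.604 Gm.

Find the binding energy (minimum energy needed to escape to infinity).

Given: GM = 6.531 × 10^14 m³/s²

Convert to SI: a = 6.604 Gm = 6.604e+09 m.
Total orbital energy is E = −GMm/(2a); binding energy is E_bind = −E = GMm/(2a).
E_bind = 6.531e+14 · 1036 / (2 · 6.604e+09) J ≈ 5.123e+07 J = 51.23 MJ.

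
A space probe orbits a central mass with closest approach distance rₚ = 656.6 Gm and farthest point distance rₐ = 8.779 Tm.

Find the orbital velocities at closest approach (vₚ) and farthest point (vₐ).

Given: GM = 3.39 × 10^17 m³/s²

Convert to SI: rₚ = 656.6 Gm = 6.566e+11 m; rₐ = 8.779 Tm = 8.779e+12 m.
Use the vis-viva equation v² = GM(2/r − 1/a) with a = (rₚ + rₐ)/2 = (6.566e+11 + 8.779e+12)/2 = 4.7178e+12 m.
vₚ = √(GM · (2/rₚ − 1/a)) = √(3.39e+17 · (2/6.566e+11 − 1/4.7178e+12)) m/s ≈ 980.2 m/s = 980.2 m/s.
vₐ = √(GM · (2/rₐ − 1/a)) = √(3.39e+17 · (2/8.779e+12 − 1/4.7178e+12)) m/s ≈ 73.31 m/s = 73.31 m/s.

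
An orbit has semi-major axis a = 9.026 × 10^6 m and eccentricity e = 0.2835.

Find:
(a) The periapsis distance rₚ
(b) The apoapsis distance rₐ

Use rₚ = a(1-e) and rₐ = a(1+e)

(a) rₚ = a(1 − e) = 9.026e+06 · (1 − 0.2835) = 9.026e+06 · 0.7165 ≈ 6.467e+06 m = 6.467 × 10^6 m.
(b) rₐ = a(1 + e) = 9.026e+06 · (1 + 0.2835) = 9.026e+06 · 1.2835 ≈ 1.158e+07 m = 1.158 × 10^7 m.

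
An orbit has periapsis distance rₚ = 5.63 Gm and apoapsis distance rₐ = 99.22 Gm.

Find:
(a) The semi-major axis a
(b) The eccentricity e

Convert to SI: rₚ = 5.63 Gm = 5.63e+09 m; rₐ = 99.22 Gm = 9.922e+10 m.
(a) a = (rₚ + rₐ) / 2 = (5.63e+09 + 9.922e+10) / 2 ≈ 5.242e+10 m = 52.42 Gm.
(b) e = (rₐ − rₚ) / (rₐ + rₚ) = (9.922e+10 − 5.63e+09) / (9.922e+10 + 5.63e+09) ≈ 0.8926.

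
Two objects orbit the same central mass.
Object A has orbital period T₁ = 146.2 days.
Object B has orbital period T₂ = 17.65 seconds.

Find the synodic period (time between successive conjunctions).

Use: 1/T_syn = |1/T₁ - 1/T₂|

Convert to SI: T₁ = 146.2 days = 1.26317e+07 s.
T_syn = |T₁ · T₂ / (T₁ − T₂)|.
T_syn = |1.26317e+07 · 17.65 / (1.26317e+07 − 17.65)| s ≈ 17.65 s = 17.65 seconds.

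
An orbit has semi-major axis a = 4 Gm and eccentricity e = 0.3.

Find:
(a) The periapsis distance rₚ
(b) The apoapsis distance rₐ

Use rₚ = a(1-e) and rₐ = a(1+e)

Convert to SI: a = 4 Gm = 4e+09 m.
(a) rₚ = a(1 − e) = 4e+09 · (1 − 0.3) = 4e+09 · 0.7 ≈ 2.8e+09 m = 2.8 Gm.
(b) rₐ = a(1 + e) = 4e+09 · (1 + 0.3) = 4e+09 · 1.3 ≈ 5.2e+09 m = 5.2 Gm.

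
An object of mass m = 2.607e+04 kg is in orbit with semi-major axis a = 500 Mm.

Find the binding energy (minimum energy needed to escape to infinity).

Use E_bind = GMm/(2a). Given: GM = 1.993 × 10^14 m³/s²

Convert to SI: a = 500 Mm = 5e+08 m.
Total orbital energy is E = −GMm/(2a); binding energy is E_bind = −E = GMm/(2a).
E_bind = 1.993e+14 · 2.607e+04 / (2 · 5e+08) J ≈ 5.196e+09 J = 5.196 GJ.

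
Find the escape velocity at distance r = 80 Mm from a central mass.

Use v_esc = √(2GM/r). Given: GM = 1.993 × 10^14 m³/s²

Convert to SI: r = 80 Mm = 8e+07 m.
Escape velocity comes from setting total energy to zero: ½v² − GM/r = 0 ⇒ v_esc = √(2GM / r).
v_esc = √(2 · 1.993e+14 / 8e+07) m/s ≈ 2232 m/s = 2.232 km/s.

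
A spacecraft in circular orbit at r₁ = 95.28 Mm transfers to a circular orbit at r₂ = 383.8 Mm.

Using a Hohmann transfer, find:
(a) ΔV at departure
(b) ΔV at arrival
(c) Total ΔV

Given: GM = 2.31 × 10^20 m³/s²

Convert to SI: r₁ = 95.28 Mm = 9.528e+07 m; r₂ = 383.8 Mm = 3.838e+08 m.
Transfer semi-major axis: a_t = (r₁ + r₂)/2 = (9.528e+07 + 3.838e+08)/2 = 2.3954e+08 m.
Circular speeds: v₁ = √(GM/r₁) = 1.55706e+06 m/s, v₂ = √(GM/r₂) = 775807 m/s.
Transfer speeds (vis-viva v² = GM(2/r − 1/a_t)): v₁ᵗ = 1.97092e+06 m/s, v₂ᵗ = 489289 m/s.
(a) ΔV₁ = |v₁ᵗ − v₁| ≈ 4.139e+05 m/s = 413.9 km/s.
(b) ΔV₂ = |v₂ − v₂ᵗ| ≈ 2.865e+05 m/s = 286.5 km/s.
(c) ΔV_total = ΔV₁ + ΔV₂ ≈ 7.004e+05 m/s = 700.4 km/s.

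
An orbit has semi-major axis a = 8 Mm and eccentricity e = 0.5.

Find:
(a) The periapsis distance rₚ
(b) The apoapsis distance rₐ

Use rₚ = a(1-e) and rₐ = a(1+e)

Convert to SI: a = 8 Mm = 8e+06 m.
(a) rₚ = a(1 − e) = 8e+06 · (1 − 0.5) = 8e+06 · 0.5 ≈ 4e+06 m = 4 Mm.
(b) rₐ = a(1 + e) = 8e+06 · (1 + 0.5) = 8e+06 · 1.5 ≈ 1.2e+07 m = 12 Mm.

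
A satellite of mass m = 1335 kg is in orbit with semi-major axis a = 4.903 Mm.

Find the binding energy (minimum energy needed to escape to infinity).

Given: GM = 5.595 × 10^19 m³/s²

Convert to SI: a = 4.903 Mm = 4.903e+06 m.
Total orbital energy is E = −GMm/(2a); binding energy is E_bind = −E = GMm/(2a).
E_bind = 5.595e+19 · 1335 / (2 · 4.903e+06) J ≈ 7.617e+15 J = 7.617 PJ.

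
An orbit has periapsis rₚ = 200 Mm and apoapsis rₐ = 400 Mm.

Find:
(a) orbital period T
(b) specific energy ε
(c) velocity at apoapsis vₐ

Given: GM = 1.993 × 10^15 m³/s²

Convert to SI: rₚ = 200 Mm = 2e+08 m; rₐ = 400 Mm = 4e+08 m.
(a) With a = (rₚ + rₐ)/2 = 3e+08 m, T = 2π √(a³/GM) = 2π √((3e+08)³/1.993e+15) s ≈ 7.313e+05 s
(b) With a = (rₚ + rₐ)/2 = 3e+08 m, ε = −GM/(2a) = −1.993e+15/(2 · 3e+08) J/kg ≈ -3.322e+06 J/kg
(c) With a = (rₚ + rₐ)/2 = 3e+08 m, vₐ = √(GM (2/rₐ − 1/a)) = √(1.993e+15 · (2/4e+08 − 1/3e+08)) m/s ≈ 1823 m/s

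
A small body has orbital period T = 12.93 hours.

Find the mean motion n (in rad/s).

Convert to SI: T = 12.93 hours = 46548 s.
n = 2π / T.
n = 2π / 46548 s ≈ 0.000135 rad/s.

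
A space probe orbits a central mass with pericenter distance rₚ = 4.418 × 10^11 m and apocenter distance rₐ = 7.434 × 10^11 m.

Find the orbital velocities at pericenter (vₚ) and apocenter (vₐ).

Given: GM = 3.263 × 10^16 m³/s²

Use the vis-viva equation v² = GM(2/r − 1/a) with a = (rₚ + rₐ)/2 = (4.418e+11 + 7.434e+11)/2 = 5.926e+11 m.
vₚ = √(GM · (2/rₚ − 1/a)) = √(3.263e+16 · (2/4.418e+11 − 1/5.926e+11)) m/s ≈ 304.4 m/s = 304.4 m/s.
vₐ = √(GM · (2/rₐ − 1/a)) = √(3.263e+16 · (2/7.434e+11 − 1/5.926e+11)) m/s ≈ 180.9 m/s = 180.9 m/s.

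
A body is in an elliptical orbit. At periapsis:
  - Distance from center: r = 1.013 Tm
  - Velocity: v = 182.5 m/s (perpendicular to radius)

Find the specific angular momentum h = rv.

Convert to SI: r = 1.013 Tm = 1.013e+12 m.
With v perpendicular to r, h = r · v.
h = 1.013e+12 · 182.5 m²/s ≈ 1.849e+14 m²/s.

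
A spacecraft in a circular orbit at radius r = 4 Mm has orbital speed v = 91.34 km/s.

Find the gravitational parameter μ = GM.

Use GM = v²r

Convert to SI: r = 4 Mm = 4e+06 m; v = 91.34 km/s = 91340 m/s.
For a circular orbit v² = GM/r, so GM = v² · r.
GM = (91340)² · 4e+06 m³/s² ≈ 3.337e+16 m³/s² = 3.337 × 10^16 m³/s².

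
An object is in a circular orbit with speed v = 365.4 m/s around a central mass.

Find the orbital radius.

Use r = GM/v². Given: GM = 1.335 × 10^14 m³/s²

For a circular orbit, v² = GM / r, so r = GM / v².
r = 1.335e+14 / (365.4)² m ≈ 9.999e+08 m = 999.9 Mm.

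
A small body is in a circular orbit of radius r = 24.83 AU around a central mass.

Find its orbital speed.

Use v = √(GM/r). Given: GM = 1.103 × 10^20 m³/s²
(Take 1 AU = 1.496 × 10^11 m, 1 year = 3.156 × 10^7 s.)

Convert to SI: r = 24.83 AU = 3.71457e+12 m.
For a circular orbit, gravity supplies the centripetal force, so v = √(GM / r).
v = √(1.103e+20 / 3.71457e+12) m/s ≈ 5449 m/s = 1.15 AU/year.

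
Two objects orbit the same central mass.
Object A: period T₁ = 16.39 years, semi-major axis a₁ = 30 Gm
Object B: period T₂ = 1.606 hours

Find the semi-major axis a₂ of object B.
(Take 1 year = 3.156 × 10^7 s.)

Convert to SI: T₁ = 16.39 years = 5.17268e+08 s; a₁ = 30 Gm = 3e+10 m; T₂ = 1.606 hours = 5781.6 s.
Kepler's third law: (T₁/T₂)² = (a₁/a₂)³ ⇒ a₂ = a₁ · (T₂/T₁)^(2/3).
T₂/T₁ = 5781.6 / 5.17268e+08 = 1.11772e-05.
a₂ = 3e+10 · (1.11772e-05)^(2/3) m ≈ 1.5e+07 m = 15 Mm.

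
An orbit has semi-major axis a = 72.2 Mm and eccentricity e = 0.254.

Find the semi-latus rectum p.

Convert to SI: a = 72.2 Mm = 7.22e+07 m.
p = a (1 − e²).
p = 7.22e+07 · (1 − (0.254)²) = 7.22e+07 · 0.935484 ≈ 6.754e+07 m = 67.54 Mm.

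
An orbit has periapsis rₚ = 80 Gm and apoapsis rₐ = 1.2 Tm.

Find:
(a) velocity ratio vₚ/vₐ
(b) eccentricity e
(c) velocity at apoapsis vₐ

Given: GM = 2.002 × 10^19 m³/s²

Convert to SI: rₚ = 80 Gm = 8e+10 m; rₐ = 1.2 Tm = 1.2e+12 m.
(a) Conservation of angular momentum (rₚvₚ = rₐvₐ) gives vₚ/vₐ = rₐ/rₚ = 1.2e+12/8e+10 ≈ 15
(b) e = (rₐ − rₚ)/(rₐ + rₚ) = (1.2e+12 − 8e+10)/(1.2e+12 + 8e+10) ≈ 0.875
(c) With a = (rₚ + rₐ)/2 = 6.4e+11 m, vₐ = √(GM (2/rₐ − 1/a)) = √(2.002e+19 · (2/1.2e+12 − 1/6.4e+11)) m/s ≈ 1444 m/s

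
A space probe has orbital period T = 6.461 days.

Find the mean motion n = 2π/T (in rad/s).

Convert to SI: T = 6.461 days = 558230 s.
n = 2π / T.
n = 2π / 558230 s ≈ 1.126e-05 rad/s.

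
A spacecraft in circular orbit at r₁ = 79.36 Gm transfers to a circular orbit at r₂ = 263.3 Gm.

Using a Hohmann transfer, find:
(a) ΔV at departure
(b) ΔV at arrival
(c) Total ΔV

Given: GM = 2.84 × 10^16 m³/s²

Convert to SI: r₁ = 79.36 Gm = 7.936e+10 m; r₂ = 263.3 Gm = 2.633e+11 m.
Transfer semi-major axis: a_t = (r₁ + r₂)/2 = (7.936e+10 + 2.633e+11)/2 = 1.7133e+11 m.
Circular speeds: v₁ = √(GM/r₁) = 598.216 m/s, v₂ = √(GM/r₂) = 328.423 m/s.
Transfer speeds (vis-viva v² = GM(2/r − 1/a_t)): v₁ᵗ = 741.595 m/s, v₂ᵗ = 223.521 m/s.
(a) ΔV₁ = |v₁ᵗ − v₁| ≈ 143.4 m/s = 143.4 m/s.
(b) ΔV₂ = |v₂ − v₂ᵗ| ≈ 104.9 m/s = 104.9 m/s.
(c) ΔV_total = ΔV₁ + ΔV₂ ≈ 248.3 m/s = 248.3 m/s.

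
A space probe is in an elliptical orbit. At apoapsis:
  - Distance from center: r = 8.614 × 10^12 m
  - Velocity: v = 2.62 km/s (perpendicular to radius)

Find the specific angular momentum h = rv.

Convert to SI: v = 2.62 km/s = 2620 m/s.
With v perpendicular to r, h = r · v.
h = 8.614e+12 · 2620 m²/s ≈ 2.257e+16 m²/s.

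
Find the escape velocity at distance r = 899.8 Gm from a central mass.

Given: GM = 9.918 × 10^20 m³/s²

Convert to SI: r = 899.8 Gm = 8.998e+11 m.
Escape velocity comes from setting total energy to zero: ½v² − GM/r = 0 ⇒ v_esc = √(2GM / r).
v_esc = √(2 · 9.918e+20 / 8.998e+11) m/s ≈ 4.695e+04 m/s = 46.95 km/s.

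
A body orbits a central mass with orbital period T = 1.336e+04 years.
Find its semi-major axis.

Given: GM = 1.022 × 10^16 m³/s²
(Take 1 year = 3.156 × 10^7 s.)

Convert to SI: T = 1.336e+04 years = 4.21642e+11 s.
Invert Kepler's third law: a = (GM · T² / (4π²))^(1/3).
Substituting T = 4.21642e+11 s and GM = 1.022e+16 m³/s²:
a = (1.022e+16 · (4.21642e+11)² / (4π²))^(1/3) m
a ≈ 3.584e+12 m = 3.584 Tm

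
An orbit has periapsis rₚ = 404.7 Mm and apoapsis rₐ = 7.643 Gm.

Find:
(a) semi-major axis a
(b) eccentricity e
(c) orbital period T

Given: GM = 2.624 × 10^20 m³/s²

Convert to SI: rₚ = 404.7 Mm = 4.047e+08 m; rₐ = 7.643 Gm = 7.643e+09 m.
(a) a = (rₚ + rₐ)/2 = (4.047e+08 + 7.643e+09)/2 ≈ 4.024e+09 m
(b) e = (rₐ − rₚ)/(rₐ + rₚ) = (7.643e+09 − 4.047e+08)/(7.643e+09 + 4.047e+08) ≈ 0.8994
(c) With a = (rₚ + rₐ)/2 = 4.02385e+09 m, T = 2π √(a³/GM) = 2π √((4.02385e+09)³/2.624e+20) s ≈ 9.901e+04 s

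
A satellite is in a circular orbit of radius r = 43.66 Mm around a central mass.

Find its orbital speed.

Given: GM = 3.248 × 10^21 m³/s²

Convert to SI: r = 43.66 Mm = 4.366e+07 m.
For a circular orbit, gravity supplies the centripetal force, so v = √(GM / r).
v = √(3.248e+21 / 4.366e+07) m/s ≈ 8.625e+06 m/s = 8625 km/s.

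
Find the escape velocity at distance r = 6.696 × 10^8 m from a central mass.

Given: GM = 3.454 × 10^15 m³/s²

Escape velocity comes from setting total energy to zero: ½v² − GM/r = 0 ⇒ v_esc = √(2GM / r).
v_esc = √(2 · 3.454e+15 / 6.696e+08) m/s ≈ 3212 m/s = 3.212 km/s.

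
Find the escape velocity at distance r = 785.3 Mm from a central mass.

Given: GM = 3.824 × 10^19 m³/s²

Convert to SI: r = 785.3 Mm = 7.853e+08 m.
Escape velocity comes from setting total energy to zero: ½v² − GM/r = 0 ⇒ v_esc = √(2GM / r).
v_esc = √(2 · 3.824e+19 / 7.853e+08) m/s ≈ 3.121e+05 m/s = 312.1 km/s.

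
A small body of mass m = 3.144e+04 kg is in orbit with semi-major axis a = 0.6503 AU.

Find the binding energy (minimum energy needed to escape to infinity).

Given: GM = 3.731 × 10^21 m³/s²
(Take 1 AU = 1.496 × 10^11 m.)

Convert to SI: a = 0.6503 AU = 9.72849e+10 m.
Total orbital energy is E = −GMm/(2a); binding energy is E_bind = −E = GMm/(2a).
E_bind = 3.731e+21 · 3.144e+04 / (2 · 9.72849e+10) J ≈ 6.029e+14 J = 602.9 TJ.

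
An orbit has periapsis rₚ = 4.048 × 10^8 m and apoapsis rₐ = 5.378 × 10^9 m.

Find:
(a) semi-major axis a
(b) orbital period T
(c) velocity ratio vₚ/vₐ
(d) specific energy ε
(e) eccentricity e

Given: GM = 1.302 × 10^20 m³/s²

(a) a = (rₚ + rₐ)/2 = (4.048e+08 + 5.378e+09)/2 ≈ 2.891e+09 m
(b) With a = (rₚ + rₐ)/2 = 2.8914e+09 m, T = 2π √(a³/GM) = 2π √((2.8914e+09)³/1.302e+20) s ≈ 8.561e+04 s
(c) Conservation of angular momentum (rₚvₚ = rₐvₐ) gives vₚ/vₐ = rₐ/rₚ = 5.378e+09/4.048e+08 ≈ 13.29
(d) With a = (rₚ + rₐ)/2 = 2.8914e+09 m, ε = −GM/(2a) = −1.302e+20/(2 · 2.8914e+09) J/kg ≈ -2.252e+10 J/kg
(e) e = (rₐ − rₚ)/(rₐ + rₚ) = (5.378e+09 − 4.048e+08)/(5.378e+09 + 4.048e+08) ≈ 0.86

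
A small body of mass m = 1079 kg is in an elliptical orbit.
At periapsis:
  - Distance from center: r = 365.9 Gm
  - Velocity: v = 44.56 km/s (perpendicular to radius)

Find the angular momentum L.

Convert to SI: r = 365.9 Gm = 3.659e+11 m; v = 44.56 km/s = 44560 m/s.
Since v is perpendicular to r, L = m · v · r.
L = 1079 · 44560 · 3.659e+11 kg·m²/s ≈ 1.759e+19 kg·m²/s.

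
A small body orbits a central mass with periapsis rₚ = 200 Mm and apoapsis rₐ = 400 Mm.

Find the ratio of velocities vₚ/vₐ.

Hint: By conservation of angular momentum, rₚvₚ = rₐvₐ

Convert to SI: rₚ = 200 Mm = 2e+08 m; rₐ = 400 Mm = 4e+08 m.
Conservation of angular momentum gives rₚvₚ = rₐvₐ, so vₚ/vₐ = rₐ/rₚ.
vₚ/vₐ = 4e+08 / 2e+08 ≈ 2.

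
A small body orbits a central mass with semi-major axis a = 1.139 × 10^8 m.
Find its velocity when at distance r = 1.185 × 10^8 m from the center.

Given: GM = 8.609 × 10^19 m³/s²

Vis-viva: v = √(GM · (2/r − 1/a)).
2/r − 1/a = 2/1.185e+08 − 1/1.139e+08 = 8.09801e-09 m⁻¹.
v = √(8.609e+19 · 8.09801e-09) m/s ≈ 8.35e+05 m/s = 835 km/s.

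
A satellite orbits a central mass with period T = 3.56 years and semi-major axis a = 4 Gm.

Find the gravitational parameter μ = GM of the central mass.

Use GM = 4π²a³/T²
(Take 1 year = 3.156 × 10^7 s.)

Convert to SI: T = 3.56 years = 1.12354e+08 s; a = 4 Gm = 4e+09 m.
GM = 4π² · a³ / T².
GM = 4π² · (4e+09)³ / (1.12354e+08)² m³/s² ≈ 2.002e+14 m³/s² = 2.002 × 10^14 m³/s².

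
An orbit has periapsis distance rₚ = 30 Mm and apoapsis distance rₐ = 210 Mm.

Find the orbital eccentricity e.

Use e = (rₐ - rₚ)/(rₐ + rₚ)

Convert to SI: rₚ = 30 Mm = 3e+07 m; rₐ = 210 Mm = 2.1e+08 m.
e = (rₐ − rₚ) / (rₐ + rₚ).
e = (2.1e+08 − 3e+07) / (2.1e+08 + 3e+07) = 1.8e+08 / 2.4e+08 ≈ 0.75.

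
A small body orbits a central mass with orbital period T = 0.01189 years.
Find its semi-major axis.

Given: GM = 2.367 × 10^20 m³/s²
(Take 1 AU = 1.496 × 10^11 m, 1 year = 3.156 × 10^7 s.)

Convert to SI: T = 0.01189 years = 375248 s.
Invert Kepler's third law: a = (GM · T² / (4π²))^(1/3).
Substituting T = 375248 s and GM = 2.367e+20 m³/s²:
a = (2.367e+20 · (375248)² / (4π²))^(1/3) m
a ≈ 9.451e+09 m = 0.06318 AU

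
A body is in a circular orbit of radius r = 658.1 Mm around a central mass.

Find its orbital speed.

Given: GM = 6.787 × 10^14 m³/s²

Convert to SI: r = 658.1 Mm = 6.581e+08 m.
For a circular orbit, gravity supplies the centripetal force, so v = √(GM / r).
v = √(6.787e+14 / 6.581e+08) m/s ≈ 1016 m/s = 1.016 km/s.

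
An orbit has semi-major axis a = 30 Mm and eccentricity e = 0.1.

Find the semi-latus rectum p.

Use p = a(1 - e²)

Convert to SI: a = 30 Mm = 3e+07 m.
p = a (1 − e²).
p = 3e+07 · (1 − (0.1)²) = 3e+07 · 0.99 ≈ 2.97e+07 m = 29.7 Mm.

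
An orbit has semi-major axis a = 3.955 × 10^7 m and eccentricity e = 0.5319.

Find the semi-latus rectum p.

p = a (1 − e²).
p = 3.955e+07 · (1 − (0.5319)²) = 3.955e+07 · 0.717082 ≈ 2.836e+07 m = 2.836 × 10^7 m.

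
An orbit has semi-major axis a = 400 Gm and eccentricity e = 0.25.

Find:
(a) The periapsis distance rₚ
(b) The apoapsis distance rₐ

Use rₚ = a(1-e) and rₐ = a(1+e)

Convert to SI: a = 400 Gm = 4e+11 m.
(a) rₚ = a(1 − e) = 4e+11 · (1 − 0.25) = 4e+11 · 0.75 ≈ 3e+11 m = 300 Gm.
(b) rₐ = a(1 + e) = 4e+11 · (1 + 0.25) = 4e+11 · 1.25 ≈ 5e+11 m = 500 Gm.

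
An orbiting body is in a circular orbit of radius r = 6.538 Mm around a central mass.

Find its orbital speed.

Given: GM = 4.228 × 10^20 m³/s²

Convert to SI: r = 6.538 Mm = 6.538e+06 m.
For a circular orbit, gravity supplies the centripetal force, so v = √(GM / r).
v = √(4.228e+20 / 6.538e+06) m/s ≈ 8.042e+06 m/s = 8042 km/s.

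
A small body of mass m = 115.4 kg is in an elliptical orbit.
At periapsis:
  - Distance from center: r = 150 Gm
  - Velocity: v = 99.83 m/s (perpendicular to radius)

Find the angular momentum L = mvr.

Convert to SI: r = 150 Gm = 1.5e+11 m.
Since v is perpendicular to r, L = m · v · r.
L = 115.4 · 99.83 · 1.5e+11 kg·m²/s ≈ 1.728e+15 kg·m²/s.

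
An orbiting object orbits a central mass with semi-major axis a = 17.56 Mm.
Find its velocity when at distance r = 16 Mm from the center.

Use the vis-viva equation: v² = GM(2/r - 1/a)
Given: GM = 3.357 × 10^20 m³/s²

Convert to SI: a = 17.56 Mm = 1.756e+07 m; r = 16 Mm = 1.6e+07 m.
Vis-viva: v = √(GM · (2/r − 1/a)).
2/r − 1/a = 2/1.6e+07 − 1/1.756e+07 = 6.80524e-08 m⁻¹.
v = √(3.357e+20 · 6.80524e-08) m/s ≈ 4.78e+06 m/s = 4780 km/s.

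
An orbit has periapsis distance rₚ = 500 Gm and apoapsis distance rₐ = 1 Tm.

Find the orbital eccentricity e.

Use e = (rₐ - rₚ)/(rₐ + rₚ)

Convert to SI: rₚ = 500 Gm = 5e+11 m; rₐ = 1 Tm = 1e+12 m.
e = (rₐ − rₚ) / (rₐ + rₚ).
e = (1e+12 − 5e+11) / (1e+12 + 5e+11) = 5e+11 / 1.5e+12 ≈ 0.3333.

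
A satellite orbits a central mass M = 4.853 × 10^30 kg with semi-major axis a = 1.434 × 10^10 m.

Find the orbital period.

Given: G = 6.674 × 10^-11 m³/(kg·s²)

GM = G · M = 6.674e-11 · 4.853e+30 = 3.23889e+20 m³/s².
Kepler's third law: T = 2π √(a³ / GM).
Substituting a = 1.434e+10 m and GM = 3.23889e+20 m³/s²:
T = 2π √((1.434e+10)³ / 3.23889e+20) s
T ≈ 5.995e+05 s = 6.939 days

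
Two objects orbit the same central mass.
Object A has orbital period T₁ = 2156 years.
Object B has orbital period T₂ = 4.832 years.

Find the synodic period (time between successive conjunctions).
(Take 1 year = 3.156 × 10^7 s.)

Convert to SI: T₁ = 2156 years = 6.80434e+10 s; T₂ = 4.832 years = 1.52498e+08 s.
T_syn = |T₁ · T₂ / (T₁ − T₂)|.
T_syn = |6.80434e+10 · 1.52498e+08 / (6.80434e+10 − 1.52498e+08)| s ≈ 1.528e+08 s = 4.843 years.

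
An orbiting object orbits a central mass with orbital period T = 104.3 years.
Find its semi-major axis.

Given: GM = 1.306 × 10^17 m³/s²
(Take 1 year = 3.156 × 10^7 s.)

Convert to SI: T = 104.3 years = 3.29171e+09 s.
Invert Kepler's third law: a = (GM · T² / (4π²))^(1/3).
Substituting T = 3.29171e+09 s and GM = 1.306e+17 m³/s²:
a = (1.306e+17 · (3.29171e+09)² / (4π²))^(1/3) m
a ≈ 3.297e+11 m = 3.297 × 10^11 m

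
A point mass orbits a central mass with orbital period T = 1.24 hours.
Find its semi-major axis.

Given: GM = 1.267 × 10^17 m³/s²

Convert to SI: T = 1.24 hours = 4464 s.
Invert Kepler's third law: a = (GM · T² / (4π²))^(1/3).
Substituting T = 4464 s and GM = 1.267e+17 m³/s²:
a = (1.267e+17 · (4464)² / (4π²))^(1/3) m
a ≈ 3.999e+07 m = 39.99 Mm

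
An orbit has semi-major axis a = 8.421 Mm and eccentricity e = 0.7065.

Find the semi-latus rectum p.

Convert to SI: a = 8.421 Mm = 8.421e+06 m.
p = a (1 − e²).
p = 8.421e+06 · (1 − (0.7065)²) = 8.421e+06 · 0.500858 ≈ 4.218e+06 m = 4.218 Mm.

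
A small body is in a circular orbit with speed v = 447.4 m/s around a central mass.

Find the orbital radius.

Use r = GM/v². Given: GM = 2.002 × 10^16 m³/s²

For a circular orbit, v² = GM / r, so r = GM / v².
r = 2.002e+16 / (447.4)² m ≈ 1e+11 m = 100 Gm.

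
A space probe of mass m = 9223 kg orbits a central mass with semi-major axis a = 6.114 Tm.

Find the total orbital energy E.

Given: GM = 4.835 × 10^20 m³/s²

Convert to SI: a = 6.114 Tm = 6.114e+12 m.
E = −GMm / (2a).
E = −4.835e+20 · 9223 / (2 · 6.114e+12) J ≈ -3.647e+11 J = -364.7 GJ.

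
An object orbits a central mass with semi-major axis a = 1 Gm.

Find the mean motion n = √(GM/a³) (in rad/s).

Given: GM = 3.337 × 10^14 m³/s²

Convert to SI: a = 1 Gm = 1e+09 m.
n = √(GM / a³).
n = √(3.337e+14 / (1e+09)³) rad/s ≈ 5.777e-07 rad/s.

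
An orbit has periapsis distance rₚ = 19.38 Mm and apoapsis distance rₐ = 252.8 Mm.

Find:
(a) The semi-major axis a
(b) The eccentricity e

Convert to SI: rₚ = 19.38 Mm = 1.938e+07 m; rₐ = 252.8 Mm = 2.528e+08 m.
(a) a = (rₚ + rₐ) / 2 = (1.938e+07 + 2.528e+08) / 2 ≈ 1.361e+08 m = 136.1 Mm.
(b) e = (rₐ − rₚ) / (rₐ + rₚ) = (2.528e+08 − 1.938e+07) / (2.528e+08 + 1.938e+07) ≈ 0.8576.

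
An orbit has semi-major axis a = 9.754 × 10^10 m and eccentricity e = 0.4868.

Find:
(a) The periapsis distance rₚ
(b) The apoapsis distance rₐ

(a) rₚ = a(1 − e) = 9.754e+10 · (1 − 0.4868) = 9.754e+10 · 0.5132 ≈ 5.006e+10 m = 5.006 × 10^10 m.
(b) rₐ = a(1 + e) = 9.754e+10 · (1 + 0.4868) = 9.754e+10 · 1.4868 ≈ 1.45e+11 m = 1.45 × 10^11 m.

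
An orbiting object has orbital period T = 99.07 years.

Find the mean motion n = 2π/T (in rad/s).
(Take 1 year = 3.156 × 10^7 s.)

Convert to SI: T = 99.07 years = 3.12665e+09 s.
n = 2π / T.
n = 2π / 3.12665e+09 s ≈ 2.01e-09 rad/s.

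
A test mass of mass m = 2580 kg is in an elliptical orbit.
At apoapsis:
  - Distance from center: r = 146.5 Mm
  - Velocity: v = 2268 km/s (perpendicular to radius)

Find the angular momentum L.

Convert to SI: r = 146.5 Mm = 1.465e+08 m; v = 2268 km/s = 2.268e+06 m/s.
Since v is perpendicular to r, L = m · v · r.
L = 2580 · 2.268e+06 · 1.465e+08 kg·m²/s ≈ 8.572e+17 kg·m²/s.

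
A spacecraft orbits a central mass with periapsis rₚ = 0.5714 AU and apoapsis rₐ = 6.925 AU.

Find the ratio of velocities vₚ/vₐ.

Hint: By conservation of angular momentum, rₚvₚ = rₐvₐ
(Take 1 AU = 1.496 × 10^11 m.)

Convert to SI: rₚ = 0.5714 AU = 8.54814e+10 m; rₐ = 6.925 AU = 1.03598e+12 m.
Conservation of angular momentum gives rₚvₚ = rₐvₐ, so vₚ/vₐ = rₐ/rₚ.
vₚ/vₐ = 1.03598e+12 / 8.54814e+10 ≈ 12.12.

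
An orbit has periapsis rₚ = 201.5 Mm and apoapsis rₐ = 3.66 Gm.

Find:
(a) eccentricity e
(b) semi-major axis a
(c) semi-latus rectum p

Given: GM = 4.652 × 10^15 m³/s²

Convert to SI: rₚ = 201.5 Mm = 2.015e+08 m; rₐ = 3.66 Gm = 3.66e+09 m.
(a) e = (rₐ − rₚ)/(rₐ + rₚ) = (3.66e+09 − 2.015e+08)/(3.66e+09 + 2.015e+08) ≈ 0.8956
(b) a = (rₚ + rₐ)/2 = (2.015e+08 + 3.66e+09)/2 ≈ 1.931e+09 m
(c) From a = (rₚ + rₐ)/2 = 1.93075e+09 m and e = (rₐ − rₚ)/(rₐ + rₚ) = 0.895636, p = a(1 − e²) = 1.93075e+09 · (1 − (0.895636)²) ≈ 3.82e+08 m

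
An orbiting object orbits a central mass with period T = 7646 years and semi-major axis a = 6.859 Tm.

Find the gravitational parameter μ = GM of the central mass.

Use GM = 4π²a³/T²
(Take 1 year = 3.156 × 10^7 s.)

Convert to SI: T = 7646 years = 2.41308e+11 s; a = 6.859 Tm = 6.859e+12 m.
GM = 4π² · a³ / T².
GM = 4π² · (6.859e+12)³ / (2.41308e+11)² m³/s² ≈ 2.188e+17 m³/s² = 2.188 × 10^17 m³/s².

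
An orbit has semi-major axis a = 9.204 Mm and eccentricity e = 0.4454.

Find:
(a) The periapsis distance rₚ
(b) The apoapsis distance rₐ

Convert to SI: a = 9.204 Mm = 9.204e+06 m.
(a) rₚ = a(1 − e) = 9.204e+06 · (1 − 0.4454) = 9.204e+06 · 0.5546 ≈ 5.105e+06 m = 5.105 Mm.
(b) rₐ = a(1 + e) = 9.204e+06 · (1 + 0.4454) = 9.204e+06 · 1.4454 ≈ 1.33e+07 m = 13.3 Mm.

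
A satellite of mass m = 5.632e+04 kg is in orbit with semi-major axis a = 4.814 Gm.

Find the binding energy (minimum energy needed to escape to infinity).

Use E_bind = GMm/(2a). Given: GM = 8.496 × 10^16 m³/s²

Convert to SI: a = 4.814 Gm = 4.814e+09 m.
Total orbital energy is E = −GMm/(2a); binding energy is E_bind = −E = GMm/(2a).
E_bind = 8.496e+16 · 5.632e+04 / (2 · 4.814e+09) J ≈ 4.97e+11 J = 497 GJ.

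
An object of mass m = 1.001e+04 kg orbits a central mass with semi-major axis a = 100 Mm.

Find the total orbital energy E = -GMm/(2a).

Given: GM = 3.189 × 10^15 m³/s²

Convert to SI: a = 100 Mm = 1e+08 m.
E = −GMm / (2a).
E = −3.189e+15 · 1.001e+04 / (2 · 1e+08) J ≈ -1.596e+11 J = -159.6 GJ.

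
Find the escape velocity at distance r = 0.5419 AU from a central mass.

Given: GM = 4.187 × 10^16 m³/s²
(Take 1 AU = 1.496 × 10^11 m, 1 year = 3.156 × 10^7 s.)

Convert to SI: r = 0.5419 AU = 8.10682e+10 m.
Escape velocity comes from setting total energy to zero: ½v² − GM/r = 0 ⇒ v_esc = √(2GM / r).
v_esc = √(2 · 4.187e+16 / 8.10682e+10) m/s ≈ 1016 m/s = 0.2144 AU/year.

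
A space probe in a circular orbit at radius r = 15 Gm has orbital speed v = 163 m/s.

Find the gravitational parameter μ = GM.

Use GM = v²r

Convert to SI: r = 15 Gm = 1.5e+10 m.
For a circular orbit v² = GM/r, so GM = v² · r.
GM = (163)² · 1.5e+10 m³/s² ≈ 3.985e+14 m³/s² = 3.985 × 10^14 m³/s².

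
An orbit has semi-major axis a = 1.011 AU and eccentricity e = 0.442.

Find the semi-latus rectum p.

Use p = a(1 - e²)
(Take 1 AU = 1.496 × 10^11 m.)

Convert to SI: a = 1.011 AU = 1.51246e+11 m.
p = a (1 − e²).
p = 1.51246e+11 · (1 − (0.442)²) = 1.51246e+11 · 0.804636 ≈ 1.217e+11 m = 0.8135 AU.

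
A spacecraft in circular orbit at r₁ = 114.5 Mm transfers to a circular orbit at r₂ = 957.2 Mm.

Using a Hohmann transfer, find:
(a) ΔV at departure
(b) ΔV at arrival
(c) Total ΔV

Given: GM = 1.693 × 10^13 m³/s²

Convert to SI: r₁ = 114.5 Mm = 1.145e+08 m; r₂ = 957.2 Mm = 9.572e+08 m.
Transfer semi-major axis: a_t = (r₁ + r₂)/2 = (1.145e+08 + 9.572e+08)/2 = 5.3585e+08 m.
Circular speeds: v₁ = √(GM/r₁) = 384.526 m/s, v₂ = √(GM/r₂) = 132.992 m/s.
Transfer speeds (vis-viva v² = GM(2/r − 1/a_t)): v₁ᵗ = 513.932 m/s, v₂ᵗ = 61.4764 m/s.
(a) ΔV₁ = |v₁ᵗ − v₁| ≈ 129.4 m/s = 129.4 m/s.
(b) ΔV₂ = |v₂ − v₂ᵗ| ≈ 71.52 m/s = 71.52 m/s.
(c) ΔV_total = ΔV₁ + ΔV₂ ≈ 200.9 m/s = 200.9 m/s.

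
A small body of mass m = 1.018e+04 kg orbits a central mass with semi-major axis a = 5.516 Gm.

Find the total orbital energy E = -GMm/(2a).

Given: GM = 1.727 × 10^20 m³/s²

Convert to SI: a = 5.516 Gm = 5.516e+09 m.
E = −GMm / (2a).
E = −1.727e+20 · 1.018e+04 / (2 · 5.516e+09) J ≈ -1.594e+14 J = -159.4 TJ.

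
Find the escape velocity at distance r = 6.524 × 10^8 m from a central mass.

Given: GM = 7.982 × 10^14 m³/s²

Escape velocity comes from setting total energy to zero: ½v² − GM/r = 0 ⇒ v_esc = √(2GM / r).
v_esc = √(2 · 7.982e+14 / 6.524e+08) m/s ≈ 1564 m/s = 1.564 km/s.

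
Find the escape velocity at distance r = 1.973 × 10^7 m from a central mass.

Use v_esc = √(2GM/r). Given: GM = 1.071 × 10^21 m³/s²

Escape velocity comes from setting total energy to zero: ½v² − GM/r = 0 ⇒ v_esc = √(2GM / r).
v_esc = √(2 · 1.071e+21 / 1.973e+07) m/s ≈ 1.042e+07 m/s = 1.042e+04 km/s.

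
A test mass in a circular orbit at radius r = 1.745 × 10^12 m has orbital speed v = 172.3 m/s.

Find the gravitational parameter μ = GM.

For a circular orbit v² = GM/r, so GM = v² · r.
GM = (172.3)² · 1.745e+12 m³/s² ≈ 5.18e+16 m³/s² = 5.18 × 10^16 m³/s².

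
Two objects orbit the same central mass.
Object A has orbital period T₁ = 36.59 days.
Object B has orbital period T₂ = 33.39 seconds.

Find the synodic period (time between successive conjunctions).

Convert to SI: T₁ = 36.59 days = 3.16138e+06 s.
T_syn = |T₁ · T₂ / (T₁ − T₂)|.
T_syn = |3.16138e+06 · 33.39 / (3.16138e+06 − 33.39)| s ≈ 33.39 s = 33.39 seconds.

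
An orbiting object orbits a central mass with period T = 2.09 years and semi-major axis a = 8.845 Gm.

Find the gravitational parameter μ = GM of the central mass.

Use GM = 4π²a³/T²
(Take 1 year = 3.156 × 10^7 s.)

Convert to SI: T = 2.09 years = 6.59604e+07 s; a = 8.845 Gm = 8.845e+09 m.
GM = 4π² · a³ / T².
GM = 4π² · (8.845e+09)³ / (6.59604e+07)² m³/s² ≈ 6.279e+15 m³/s² = 6.279 × 10^15 m³/s².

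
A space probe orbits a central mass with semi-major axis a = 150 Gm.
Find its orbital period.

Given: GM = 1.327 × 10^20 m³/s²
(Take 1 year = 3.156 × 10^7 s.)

Convert to SI: a = 150 Gm = 1.5e+11 m.
Kepler's third law: T = 2π √(a³ / GM).
Substituting a = 1.5e+11 m and GM = 1.327e+20 m³/s²:
T = 2π √((1.5e+11)³ / 1.327e+20) s
T ≈ 3.169e+07 s = 1.004 years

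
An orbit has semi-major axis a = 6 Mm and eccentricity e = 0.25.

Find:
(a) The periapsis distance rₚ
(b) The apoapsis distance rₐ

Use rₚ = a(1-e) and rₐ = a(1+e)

Convert to SI: a = 6 Mm = 6e+06 m.
(a) rₚ = a(1 − e) = 6e+06 · (1 − 0.25) = 6e+06 · 0.75 ≈ 4.5e+06 m = 4.5 Mm.
(b) rₐ = a(1 + e) = 6e+06 · (1 + 0.25) = 6e+06 · 1.25 ≈ 7.5e+06 m = 7.5 Mm.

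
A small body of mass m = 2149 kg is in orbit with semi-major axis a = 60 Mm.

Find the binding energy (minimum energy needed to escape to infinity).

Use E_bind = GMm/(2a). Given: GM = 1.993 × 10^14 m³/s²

Convert to SI: a = 60 Mm = 6e+07 m.
Total orbital energy is E = −GMm/(2a); binding energy is E_bind = −E = GMm/(2a).
E_bind = 1.993e+14 · 2149 / (2 · 6e+07) J ≈ 3.569e+09 J = 3.569 GJ.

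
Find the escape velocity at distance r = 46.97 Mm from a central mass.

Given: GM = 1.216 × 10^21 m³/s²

Convert to SI: r = 46.97 Mm = 4.697e+07 m.
Escape velocity comes from setting total energy to zero: ½v² − GM/r = 0 ⇒ v_esc = √(2GM / r).
v_esc = √(2 · 1.216e+21 / 4.697e+07) m/s ≈ 7.196e+06 m/s = 7196 km/s.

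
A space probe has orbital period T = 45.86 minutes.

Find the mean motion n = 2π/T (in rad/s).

Convert to SI: T = 45.86 minutes = 2751.6 s.
n = 2π / T.
n = 2π / 2751.6 s ≈ 0.002283 rad/s.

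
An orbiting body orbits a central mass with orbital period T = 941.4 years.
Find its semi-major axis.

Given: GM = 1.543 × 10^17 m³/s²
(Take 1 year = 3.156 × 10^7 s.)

Convert to SI: T = 941.4 years = 2.97106e+10 s.
Invert Kepler's third law: a = (GM · T² / (4π²))^(1/3).
Substituting T = 2.97106e+10 s and GM = 1.543e+17 m³/s²:
a = (1.543e+17 · (2.97106e+10)² / (4π²))^(1/3) m
a ≈ 1.511e+12 m = 1.511 Tm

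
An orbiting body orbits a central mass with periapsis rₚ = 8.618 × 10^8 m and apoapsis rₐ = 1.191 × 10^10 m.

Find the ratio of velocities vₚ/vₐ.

Conservation of angular momentum gives rₚvₚ = rₐvₐ, so vₚ/vₐ = rₐ/rₚ.
vₚ/vₐ = 1.191e+10 / 8.618e+08 ≈ 13.82.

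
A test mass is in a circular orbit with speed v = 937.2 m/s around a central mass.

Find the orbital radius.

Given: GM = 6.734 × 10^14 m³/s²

For a circular orbit, v² = GM / r, so r = GM / v².
r = 6.734e+14 / (937.2)² m ≈ 7.667e+08 m = 766.7 Mm.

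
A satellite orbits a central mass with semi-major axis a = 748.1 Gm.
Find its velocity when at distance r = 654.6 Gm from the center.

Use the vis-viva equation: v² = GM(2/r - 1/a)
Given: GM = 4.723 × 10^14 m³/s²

Convert to SI: a = 748.1 Gm = 7.481e+11 m; r = 654.6 Gm = 6.546e+11 m.
Vis-viva: v = √(GM · (2/r − 1/a)).
2/r − 1/a = 2/6.546e+11 − 1/7.481e+11 = 1.71858e-12 m⁻¹.
v = √(4.723e+14 · 1.71858e-12) m/s ≈ 28.49 m/s = 28.49 m/s.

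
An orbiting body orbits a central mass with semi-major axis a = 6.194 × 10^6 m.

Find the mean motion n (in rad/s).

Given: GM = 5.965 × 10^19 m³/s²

n = √(GM / a³).
n = √(5.965e+19 / (6.194e+06)³) rad/s ≈ 0.501 rad/s.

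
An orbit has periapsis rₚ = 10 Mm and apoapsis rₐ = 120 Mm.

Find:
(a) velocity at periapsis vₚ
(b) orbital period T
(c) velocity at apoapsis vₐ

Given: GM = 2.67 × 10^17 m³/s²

Convert to SI: rₚ = 10 Mm = 1e+07 m; rₐ = 120 Mm = 1.2e+08 m.
(a) With a = (rₚ + rₐ)/2 = 6.5e+07 m, vₚ = √(GM (2/rₚ − 1/a)) = √(2.67e+17 · (2/1e+07 − 1/6.5e+07)) m/s ≈ 2.22e+05 m/s
(b) With a = (rₚ + rₐ)/2 = 6.5e+07 m, T = 2π √(a³/GM) = 2π √((6.5e+07)³/2.67e+17) s ≈ 6372 s
(c) With a = (rₚ + rₐ)/2 = 6.5e+07 m, vₐ = √(GM (2/rₐ − 1/a)) = √(2.67e+17 · (2/1.2e+08 − 1/6.5e+07)) m/s ≈ 1.85e+04 m/s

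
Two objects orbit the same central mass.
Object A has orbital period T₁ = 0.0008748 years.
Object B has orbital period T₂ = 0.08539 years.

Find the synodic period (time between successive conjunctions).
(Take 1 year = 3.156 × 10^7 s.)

Convert to SI: T₁ = 0.0008748 years = 27608.7 s; T₂ = 0.08539 years = 2.69491e+06 s.
T_syn = |T₁ · T₂ / (T₁ − T₂)|.
T_syn = |27608.7 · 2.69491e+06 / (27608.7 − 2.69491e+06)| s ≈ 2.789e+04 s = 0.0008839 years.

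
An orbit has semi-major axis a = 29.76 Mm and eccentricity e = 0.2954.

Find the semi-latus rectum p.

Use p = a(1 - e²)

Convert to SI: a = 29.76 Mm = 2.976e+07 m.
p = a (1 − e²).
p = 2.976e+07 · (1 − (0.2954)²) = 2.976e+07 · 0.912739 ≈ 2.716e+07 m = 27.16 Mm.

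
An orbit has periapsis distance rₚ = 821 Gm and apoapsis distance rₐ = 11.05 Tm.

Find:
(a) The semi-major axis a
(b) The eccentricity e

Convert to SI: rₚ = 821 Gm = 8.21e+11 m; rₐ = 11.05 Tm = 1.105e+13 m.
(a) a = (rₚ + rₐ) / 2 = (8.21e+11 + 1.105e+13) / 2 ≈ 5.936e+12 m = 5.936 Tm.
(b) e = (rₐ − rₚ) / (rₐ + rₚ) = (1.105e+13 − 8.21e+11) / (1.105e+13 + 8.21e+11) ≈ 0.8617.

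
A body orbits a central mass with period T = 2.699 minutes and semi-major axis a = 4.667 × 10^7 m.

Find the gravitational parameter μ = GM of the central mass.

Convert to SI: T = 2.699 minutes = 161.94 s.
GM = 4π² · a³ / T².
GM = 4π² · (4.667e+07)³ / (161.94)² m³/s² ≈ 1.53e+20 m³/s² = 1.53 × 10^20 m³/s².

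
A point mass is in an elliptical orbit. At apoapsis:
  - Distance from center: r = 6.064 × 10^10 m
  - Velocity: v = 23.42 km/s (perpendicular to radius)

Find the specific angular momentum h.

Convert to SI: v = 23.42 km/s = 23420 m/s.
With v perpendicular to r, h = r · v.
h = 6.064e+10 · 23420 m²/s ≈ 1.42e+15 m²/s.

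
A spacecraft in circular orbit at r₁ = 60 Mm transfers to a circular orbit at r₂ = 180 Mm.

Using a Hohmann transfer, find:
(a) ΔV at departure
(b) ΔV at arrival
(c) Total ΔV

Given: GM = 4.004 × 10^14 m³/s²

Convert to SI: r₁ = 60 Mm = 6e+07 m; r₂ = 180 Mm = 1.8e+08 m.
Transfer semi-major axis: a_t = (r₁ + r₂)/2 = (6e+07 + 1.8e+08)/2 = 1.2e+08 m.
Circular speeds: v₁ = √(GM/r₁) = 2583.28 m/s, v₂ = √(GM/r₂) = 1491.46 m/s.
Transfer speeds (vis-viva v² = GM(2/r − 1/a_t)): v₁ᵗ = 3163.86 m/s, v₂ᵗ = 1054.62 m/s.
(a) ΔV₁ = |v₁ᵗ − v₁| ≈ 580.6 m/s = 580.6 m/s.
(b) ΔV₂ = |v₂ − v₂ᵗ| ≈ 436.8 m/s = 436.8 m/s.
(c) ΔV_total = ΔV₁ + ΔV₂ ≈ 1017 m/s = 1.017 km/s.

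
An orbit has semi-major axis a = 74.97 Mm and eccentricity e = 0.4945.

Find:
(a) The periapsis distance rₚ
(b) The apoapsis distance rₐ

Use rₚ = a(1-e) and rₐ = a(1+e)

Convert to SI: a = 74.97 Mm = 7.497e+07 m.
(a) rₚ = a(1 − e) = 7.497e+07 · (1 − 0.4945) = 7.497e+07 · 0.5055 ≈ 3.79e+07 m = 37.9 Mm.
(b) rₐ = a(1 + e) = 7.497e+07 · (1 + 0.4945) = 7.497e+07 · 1.4945 ≈ 1.12e+08 m = 112 Mm.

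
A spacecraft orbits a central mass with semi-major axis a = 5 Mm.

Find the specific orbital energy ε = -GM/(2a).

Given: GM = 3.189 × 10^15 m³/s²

Convert to SI: a = 5 Mm = 5e+06 m.
ε = −GM / (2a).
ε = −3.189e+15 / (2 · 5e+06) J/kg ≈ -3.189e+08 J/kg = -318.9 MJ/kg.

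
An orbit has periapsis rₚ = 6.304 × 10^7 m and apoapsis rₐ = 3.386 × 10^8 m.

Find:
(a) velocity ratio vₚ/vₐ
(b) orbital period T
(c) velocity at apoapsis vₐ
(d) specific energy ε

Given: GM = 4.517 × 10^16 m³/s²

(a) Conservation of angular momentum (rₚvₚ = rₐvₐ) gives vₚ/vₐ = rₐ/rₚ = 3.386e+08/6.304e+07 ≈ 5.371
(b) With a = (rₚ + rₐ)/2 = 2.0082e+08 m, T = 2π √(a³/GM) = 2π √((2.0082e+08)³/4.517e+16) s ≈ 8.413e+04 s
(c) With a = (rₚ + rₐ)/2 = 2.0082e+08 m, vₐ = √(GM (2/rₐ − 1/a)) = √(4.517e+16 · (2/3.386e+08 − 1/2.0082e+08)) m/s ≈ 6471 m/s
(d) With a = (rₚ + rₐ)/2 = 2.0082e+08 m, ε = −GM/(2a) = −4.517e+16/(2 · 2.0082e+08) J/kg ≈ -1.125e+08 J/kg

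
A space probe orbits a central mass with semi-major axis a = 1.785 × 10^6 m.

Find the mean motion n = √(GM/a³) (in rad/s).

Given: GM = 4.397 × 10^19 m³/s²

n = √(GM / a³).
n = √(4.397e+19 / (1.785e+06)³) rad/s ≈ 2.78 rad/s.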